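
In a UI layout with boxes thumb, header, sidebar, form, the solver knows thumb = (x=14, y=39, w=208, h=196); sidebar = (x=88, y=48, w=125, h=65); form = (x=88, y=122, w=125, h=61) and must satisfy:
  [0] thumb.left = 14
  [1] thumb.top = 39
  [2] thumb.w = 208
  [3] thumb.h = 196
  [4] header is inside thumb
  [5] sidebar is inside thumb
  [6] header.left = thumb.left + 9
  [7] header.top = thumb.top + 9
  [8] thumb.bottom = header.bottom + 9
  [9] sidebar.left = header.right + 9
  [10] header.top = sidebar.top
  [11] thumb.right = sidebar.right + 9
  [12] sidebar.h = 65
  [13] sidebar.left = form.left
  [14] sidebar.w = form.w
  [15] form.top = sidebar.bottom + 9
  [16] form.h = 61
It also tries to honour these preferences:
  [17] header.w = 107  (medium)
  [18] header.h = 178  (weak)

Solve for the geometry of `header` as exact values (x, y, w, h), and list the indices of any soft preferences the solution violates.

1. header.x = 23  [header.left = thumb.left + 9]
2. header.y = 48  [header.top = thumb.top + 9]
3. header.h = 178  [thumb.bottom = header.bottom + 9]
4. header.w = 56  [sidebar.left = header.right + 9]

header = (x=23, y=48, w=56, h=178)
violated soft preferences: 17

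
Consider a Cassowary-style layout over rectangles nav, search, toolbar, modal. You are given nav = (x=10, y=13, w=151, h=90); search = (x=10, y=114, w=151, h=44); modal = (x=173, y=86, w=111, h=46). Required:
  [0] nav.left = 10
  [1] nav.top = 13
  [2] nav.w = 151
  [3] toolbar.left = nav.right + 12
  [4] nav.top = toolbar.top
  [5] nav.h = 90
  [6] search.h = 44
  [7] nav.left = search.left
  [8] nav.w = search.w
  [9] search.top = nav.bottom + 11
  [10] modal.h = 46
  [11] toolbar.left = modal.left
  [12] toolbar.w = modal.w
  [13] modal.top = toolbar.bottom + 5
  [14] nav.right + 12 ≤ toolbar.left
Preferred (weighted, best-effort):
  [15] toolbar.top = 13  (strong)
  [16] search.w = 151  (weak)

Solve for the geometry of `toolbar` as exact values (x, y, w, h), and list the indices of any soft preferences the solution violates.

1. toolbar.x = 173  [toolbar.left = nav.right + 12]
2. toolbar.y = 13  [nav.top = toolbar.top]
3. toolbar.w = 111  [toolbar.w = modal.w]
4. toolbar.h = 68  [modal.top = toolbar.bottom + 5]

toolbar = (x=173, y=13, w=111, h=68)
violated soft preferences: none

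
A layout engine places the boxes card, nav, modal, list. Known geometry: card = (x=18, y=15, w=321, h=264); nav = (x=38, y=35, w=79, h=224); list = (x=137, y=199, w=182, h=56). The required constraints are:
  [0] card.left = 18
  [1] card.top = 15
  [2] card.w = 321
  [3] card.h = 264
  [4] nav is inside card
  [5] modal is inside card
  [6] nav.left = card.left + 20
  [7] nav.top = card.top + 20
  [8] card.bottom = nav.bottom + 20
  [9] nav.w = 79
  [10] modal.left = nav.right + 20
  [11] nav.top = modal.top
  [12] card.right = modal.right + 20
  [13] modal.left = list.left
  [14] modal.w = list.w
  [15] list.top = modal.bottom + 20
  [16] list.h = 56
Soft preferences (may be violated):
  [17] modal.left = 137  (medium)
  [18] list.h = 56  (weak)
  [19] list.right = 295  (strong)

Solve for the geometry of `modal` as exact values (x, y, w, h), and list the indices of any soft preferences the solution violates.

1. modal.x = 137  [modal.left = nav.right + 20]
2. modal.y = 35  [nav.top = modal.top]
3. modal.w = 182  [card.right = modal.right + 20]
4. modal.h = 144  [list.top = modal.bottom + 20]

modal = (x=137, y=35, w=182, h=144)
violated soft preferences: 19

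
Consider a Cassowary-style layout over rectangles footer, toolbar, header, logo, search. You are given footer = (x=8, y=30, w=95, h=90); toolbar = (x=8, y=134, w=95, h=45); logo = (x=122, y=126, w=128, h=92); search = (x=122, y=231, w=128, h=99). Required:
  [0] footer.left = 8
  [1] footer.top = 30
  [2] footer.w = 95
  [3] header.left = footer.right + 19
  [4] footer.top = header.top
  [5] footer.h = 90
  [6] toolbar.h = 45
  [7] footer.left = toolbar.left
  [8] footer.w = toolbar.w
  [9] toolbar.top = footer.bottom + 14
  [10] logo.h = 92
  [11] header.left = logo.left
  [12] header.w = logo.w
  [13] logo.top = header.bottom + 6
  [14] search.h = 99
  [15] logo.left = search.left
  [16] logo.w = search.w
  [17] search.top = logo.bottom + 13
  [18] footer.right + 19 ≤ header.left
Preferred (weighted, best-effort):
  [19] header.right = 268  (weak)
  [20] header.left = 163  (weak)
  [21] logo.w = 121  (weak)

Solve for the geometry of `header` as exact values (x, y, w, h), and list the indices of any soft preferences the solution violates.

header = (x=122, y=30, w=128, h=90)
violated soft preferences: 19, 20, 21

1. header.x = 122  [header.left = footer.right + 19]
2. header.y = 30  [footer.top = header.top]
3. header.w = 128  [header.w = logo.w]
4. header.h = 90  [logo.top = header.bottom + 6]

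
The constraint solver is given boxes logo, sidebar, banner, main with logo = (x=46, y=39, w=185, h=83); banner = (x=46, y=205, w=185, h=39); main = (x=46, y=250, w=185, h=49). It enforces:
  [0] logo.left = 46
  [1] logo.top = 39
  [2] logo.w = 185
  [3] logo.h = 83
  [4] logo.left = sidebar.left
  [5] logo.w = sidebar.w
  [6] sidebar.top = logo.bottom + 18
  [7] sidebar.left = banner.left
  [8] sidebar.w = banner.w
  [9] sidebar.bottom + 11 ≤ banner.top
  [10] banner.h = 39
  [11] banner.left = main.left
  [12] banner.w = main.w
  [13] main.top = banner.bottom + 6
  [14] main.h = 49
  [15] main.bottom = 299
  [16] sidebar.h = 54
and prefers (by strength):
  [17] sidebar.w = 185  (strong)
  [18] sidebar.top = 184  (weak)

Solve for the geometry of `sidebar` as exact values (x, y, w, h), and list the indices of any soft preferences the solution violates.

1. sidebar.x = 46  [logo.left = sidebar.left]
2. sidebar.w = 185  [logo.w = sidebar.w]
3. sidebar.y = 140  [sidebar.top = logo.bottom + 18]
4. sidebar.h = 54  [sidebar.h = 54]

sidebar = (x=46, y=140, w=185, h=54)
violated soft preferences: 18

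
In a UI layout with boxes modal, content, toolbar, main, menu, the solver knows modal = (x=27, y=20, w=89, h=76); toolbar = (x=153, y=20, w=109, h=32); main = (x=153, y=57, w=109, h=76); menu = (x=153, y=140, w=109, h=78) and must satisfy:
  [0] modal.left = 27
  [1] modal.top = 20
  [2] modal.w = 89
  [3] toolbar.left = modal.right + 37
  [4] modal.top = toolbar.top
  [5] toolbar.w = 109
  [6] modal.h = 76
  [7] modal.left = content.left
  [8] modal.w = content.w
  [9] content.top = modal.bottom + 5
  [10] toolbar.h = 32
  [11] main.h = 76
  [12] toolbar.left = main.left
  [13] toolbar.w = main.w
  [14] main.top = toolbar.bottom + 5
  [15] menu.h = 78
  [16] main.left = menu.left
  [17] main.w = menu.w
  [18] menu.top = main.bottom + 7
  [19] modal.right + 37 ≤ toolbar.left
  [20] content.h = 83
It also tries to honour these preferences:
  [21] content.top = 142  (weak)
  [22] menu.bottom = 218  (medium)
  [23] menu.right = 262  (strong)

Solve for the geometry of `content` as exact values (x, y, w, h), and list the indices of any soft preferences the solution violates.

1. content.x = 27  [modal.left = content.left]
2. content.w = 89  [modal.w = content.w]
3. content.y = 101  [content.top = modal.bottom + 5]
4. content.h = 83  [content.h = 83]

content = (x=27, y=101, w=89, h=83)
violated soft preferences: 21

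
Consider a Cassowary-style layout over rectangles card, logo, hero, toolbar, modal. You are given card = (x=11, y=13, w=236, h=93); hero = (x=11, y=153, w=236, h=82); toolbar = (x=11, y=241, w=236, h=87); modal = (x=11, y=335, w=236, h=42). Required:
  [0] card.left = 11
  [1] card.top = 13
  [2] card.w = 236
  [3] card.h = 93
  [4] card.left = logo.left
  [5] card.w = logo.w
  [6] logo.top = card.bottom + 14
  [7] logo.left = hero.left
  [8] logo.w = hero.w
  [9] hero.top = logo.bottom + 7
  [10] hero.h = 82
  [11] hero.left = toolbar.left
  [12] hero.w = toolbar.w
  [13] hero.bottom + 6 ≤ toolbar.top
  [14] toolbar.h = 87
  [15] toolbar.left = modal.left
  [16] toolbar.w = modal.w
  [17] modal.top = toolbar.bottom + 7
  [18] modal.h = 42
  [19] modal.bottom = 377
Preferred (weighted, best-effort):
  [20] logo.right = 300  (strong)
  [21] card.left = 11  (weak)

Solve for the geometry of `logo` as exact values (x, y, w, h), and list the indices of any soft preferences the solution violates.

logo = (x=11, y=120, w=236, h=26)
violated soft preferences: 20

1. logo.x = 11  [card.left = logo.left]
2. logo.w = 236  [card.w = logo.w]
3. logo.y = 120  [logo.top = card.bottom + 14]
4. logo.h = 26  [hero.top = logo.bottom + 7]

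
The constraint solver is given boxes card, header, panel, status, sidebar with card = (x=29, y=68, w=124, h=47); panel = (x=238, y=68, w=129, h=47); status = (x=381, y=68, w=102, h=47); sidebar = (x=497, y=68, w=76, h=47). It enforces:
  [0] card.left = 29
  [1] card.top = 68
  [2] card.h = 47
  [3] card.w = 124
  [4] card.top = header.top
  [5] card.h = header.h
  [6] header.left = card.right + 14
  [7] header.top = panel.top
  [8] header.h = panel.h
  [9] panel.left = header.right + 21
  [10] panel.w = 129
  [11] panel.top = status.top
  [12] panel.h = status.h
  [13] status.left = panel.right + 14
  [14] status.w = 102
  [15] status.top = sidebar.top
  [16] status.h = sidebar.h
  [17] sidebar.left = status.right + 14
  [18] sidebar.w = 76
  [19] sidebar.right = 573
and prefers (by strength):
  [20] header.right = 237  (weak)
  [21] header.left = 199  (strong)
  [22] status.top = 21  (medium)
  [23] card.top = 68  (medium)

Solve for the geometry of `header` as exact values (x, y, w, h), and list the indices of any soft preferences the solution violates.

header = (x=167, y=68, w=50, h=47)
violated soft preferences: 20, 21, 22

1. header.y = 68  [card.top = header.top]
2. header.h = 47  [card.h = header.h]
3. header.x = 167  [header.left = card.right + 14]
4. header.w = 50  [panel.left = header.right + 21]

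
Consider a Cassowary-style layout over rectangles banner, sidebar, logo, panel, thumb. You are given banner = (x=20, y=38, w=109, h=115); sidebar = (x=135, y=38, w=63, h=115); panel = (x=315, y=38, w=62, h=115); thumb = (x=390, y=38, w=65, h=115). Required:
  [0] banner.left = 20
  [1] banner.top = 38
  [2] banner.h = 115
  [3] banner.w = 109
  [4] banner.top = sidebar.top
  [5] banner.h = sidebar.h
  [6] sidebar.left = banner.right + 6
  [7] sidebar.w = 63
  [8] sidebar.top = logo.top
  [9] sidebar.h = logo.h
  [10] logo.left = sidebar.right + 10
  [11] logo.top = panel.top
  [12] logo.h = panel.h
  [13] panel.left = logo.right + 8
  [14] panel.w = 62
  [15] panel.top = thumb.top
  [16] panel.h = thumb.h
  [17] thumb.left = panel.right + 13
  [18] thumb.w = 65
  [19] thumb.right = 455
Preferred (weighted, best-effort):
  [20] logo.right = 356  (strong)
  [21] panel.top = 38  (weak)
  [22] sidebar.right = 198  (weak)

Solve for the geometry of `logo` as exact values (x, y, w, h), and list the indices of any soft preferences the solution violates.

logo = (x=208, y=38, w=99, h=115)
violated soft preferences: 20

1. logo.y = 38  [sidebar.top = logo.top]
2. logo.h = 115  [sidebar.h = logo.h]
3. logo.x = 208  [logo.left = sidebar.right + 10]
4. logo.w = 99  [panel.left = logo.right + 8]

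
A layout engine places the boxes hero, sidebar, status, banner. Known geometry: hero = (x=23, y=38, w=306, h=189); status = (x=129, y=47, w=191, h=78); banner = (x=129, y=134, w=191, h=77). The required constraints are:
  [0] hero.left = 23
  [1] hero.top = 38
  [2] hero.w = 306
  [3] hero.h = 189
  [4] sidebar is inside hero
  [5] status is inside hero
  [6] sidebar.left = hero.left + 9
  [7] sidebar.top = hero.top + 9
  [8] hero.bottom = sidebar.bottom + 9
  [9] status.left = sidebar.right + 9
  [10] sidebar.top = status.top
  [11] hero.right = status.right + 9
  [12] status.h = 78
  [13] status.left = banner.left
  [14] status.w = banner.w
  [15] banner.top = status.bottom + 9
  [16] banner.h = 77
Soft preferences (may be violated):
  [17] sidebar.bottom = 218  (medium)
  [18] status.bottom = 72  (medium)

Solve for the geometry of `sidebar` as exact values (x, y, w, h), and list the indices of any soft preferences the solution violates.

sidebar = (x=32, y=47, w=88, h=171)
violated soft preferences: 18

1. sidebar.x = 32  [sidebar.left = hero.left + 9]
2. sidebar.y = 47  [sidebar.top = hero.top + 9]
3. sidebar.h = 171  [hero.bottom = sidebar.bottom + 9]
4. sidebar.w = 88  [status.left = sidebar.right + 9]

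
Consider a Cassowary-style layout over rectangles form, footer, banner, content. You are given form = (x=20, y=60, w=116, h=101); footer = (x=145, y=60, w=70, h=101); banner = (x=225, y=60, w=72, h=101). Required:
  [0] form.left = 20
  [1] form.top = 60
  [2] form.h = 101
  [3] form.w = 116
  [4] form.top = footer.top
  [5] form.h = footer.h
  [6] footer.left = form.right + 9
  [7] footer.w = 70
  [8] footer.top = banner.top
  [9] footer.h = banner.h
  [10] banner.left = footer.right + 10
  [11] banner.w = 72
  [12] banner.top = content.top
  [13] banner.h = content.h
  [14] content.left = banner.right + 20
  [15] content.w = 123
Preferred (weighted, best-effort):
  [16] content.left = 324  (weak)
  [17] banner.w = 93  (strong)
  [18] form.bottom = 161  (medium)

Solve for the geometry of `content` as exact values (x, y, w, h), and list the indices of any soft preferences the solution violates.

1. content.y = 60  [banner.top = content.top]
2. content.h = 101  [banner.h = content.h]
3. content.x = 317  [content.left = banner.right + 20]
4. content.w = 123  [content.w = 123]

content = (x=317, y=60, w=123, h=101)
violated soft preferences: 16, 17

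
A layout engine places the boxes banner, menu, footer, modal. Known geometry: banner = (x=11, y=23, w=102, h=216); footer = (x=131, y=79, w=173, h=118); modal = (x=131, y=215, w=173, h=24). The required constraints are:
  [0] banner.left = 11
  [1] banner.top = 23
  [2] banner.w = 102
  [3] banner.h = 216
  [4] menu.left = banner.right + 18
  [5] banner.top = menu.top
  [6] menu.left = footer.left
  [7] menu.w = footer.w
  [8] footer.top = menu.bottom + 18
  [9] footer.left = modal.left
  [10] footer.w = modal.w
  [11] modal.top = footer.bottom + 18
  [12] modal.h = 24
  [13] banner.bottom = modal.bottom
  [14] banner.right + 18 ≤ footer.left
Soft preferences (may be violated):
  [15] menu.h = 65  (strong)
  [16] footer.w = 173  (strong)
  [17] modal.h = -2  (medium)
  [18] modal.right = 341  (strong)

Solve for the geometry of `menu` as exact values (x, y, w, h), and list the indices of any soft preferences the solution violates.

1. menu.x = 131  [menu.left = banner.right + 18]
2. menu.y = 23  [banner.top = menu.top]
3. menu.w = 173  [menu.w = footer.w]
4. menu.h = 38  [footer.top = menu.bottom + 18]

menu = (x=131, y=23, w=173, h=38)
violated soft preferences: 15, 17, 18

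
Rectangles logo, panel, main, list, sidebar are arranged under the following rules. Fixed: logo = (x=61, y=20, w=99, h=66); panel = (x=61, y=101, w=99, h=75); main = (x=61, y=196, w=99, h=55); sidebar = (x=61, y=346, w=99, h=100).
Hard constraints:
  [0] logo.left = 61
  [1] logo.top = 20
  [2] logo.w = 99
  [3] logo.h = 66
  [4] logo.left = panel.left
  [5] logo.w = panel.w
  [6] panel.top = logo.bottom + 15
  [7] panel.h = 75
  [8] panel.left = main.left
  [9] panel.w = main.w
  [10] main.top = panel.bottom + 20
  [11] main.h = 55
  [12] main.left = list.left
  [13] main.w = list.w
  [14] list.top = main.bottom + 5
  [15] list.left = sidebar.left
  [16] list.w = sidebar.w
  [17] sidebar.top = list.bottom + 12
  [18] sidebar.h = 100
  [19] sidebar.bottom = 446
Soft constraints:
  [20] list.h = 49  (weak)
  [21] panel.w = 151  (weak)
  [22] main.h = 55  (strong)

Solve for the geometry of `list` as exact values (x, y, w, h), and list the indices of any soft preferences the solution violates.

list = (x=61, y=256, w=99, h=78)
violated soft preferences: 20, 21

1. list.x = 61  [main.left = list.left]
2. list.w = 99  [main.w = list.w]
3. list.y = 256  [list.top = main.bottom + 5]
4. list.h = 78  [sidebar.top = list.bottom + 12]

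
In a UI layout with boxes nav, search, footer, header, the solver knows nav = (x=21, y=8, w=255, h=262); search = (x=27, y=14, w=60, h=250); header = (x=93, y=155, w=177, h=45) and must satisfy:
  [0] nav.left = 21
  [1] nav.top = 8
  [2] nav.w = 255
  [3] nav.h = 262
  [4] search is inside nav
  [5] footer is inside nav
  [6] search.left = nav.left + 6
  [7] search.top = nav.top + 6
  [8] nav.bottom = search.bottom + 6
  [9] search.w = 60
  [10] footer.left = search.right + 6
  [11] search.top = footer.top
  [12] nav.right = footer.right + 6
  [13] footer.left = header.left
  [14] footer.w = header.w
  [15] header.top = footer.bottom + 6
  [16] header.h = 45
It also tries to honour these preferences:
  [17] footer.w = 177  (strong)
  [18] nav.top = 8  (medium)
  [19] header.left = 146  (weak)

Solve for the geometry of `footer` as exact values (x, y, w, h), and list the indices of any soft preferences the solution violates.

1. footer.x = 93  [footer.left = search.right + 6]
2. footer.y = 14  [search.top = footer.top]
3. footer.w = 177  [nav.right = footer.right + 6]
4. footer.h = 135  [header.top = footer.bottom + 6]

footer = (x=93, y=14, w=177, h=135)
violated soft preferences: 19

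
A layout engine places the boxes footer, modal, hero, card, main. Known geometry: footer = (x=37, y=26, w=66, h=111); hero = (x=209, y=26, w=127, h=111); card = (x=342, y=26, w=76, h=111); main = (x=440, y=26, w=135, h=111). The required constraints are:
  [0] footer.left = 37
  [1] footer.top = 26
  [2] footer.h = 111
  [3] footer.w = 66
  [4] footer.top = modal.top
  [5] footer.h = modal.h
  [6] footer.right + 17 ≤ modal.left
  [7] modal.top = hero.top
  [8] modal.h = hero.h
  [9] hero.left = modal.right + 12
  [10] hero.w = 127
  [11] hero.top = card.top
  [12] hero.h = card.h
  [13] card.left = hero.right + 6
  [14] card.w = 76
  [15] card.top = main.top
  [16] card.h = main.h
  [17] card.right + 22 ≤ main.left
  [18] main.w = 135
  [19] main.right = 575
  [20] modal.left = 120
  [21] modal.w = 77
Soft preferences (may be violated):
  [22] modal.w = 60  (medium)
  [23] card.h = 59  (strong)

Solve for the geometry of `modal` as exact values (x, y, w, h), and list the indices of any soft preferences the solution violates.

1. modal.y = 26  [footer.top = modal.top]
2. modal.h = 111  [footer.h = modal.h]
3. modal.x = 120  [modal.left = 120]
4. modal.w = 77  [modal.w = 77]

modal = (x=120, y=26, w=77, h=111)
violated soft preferences: 22, 23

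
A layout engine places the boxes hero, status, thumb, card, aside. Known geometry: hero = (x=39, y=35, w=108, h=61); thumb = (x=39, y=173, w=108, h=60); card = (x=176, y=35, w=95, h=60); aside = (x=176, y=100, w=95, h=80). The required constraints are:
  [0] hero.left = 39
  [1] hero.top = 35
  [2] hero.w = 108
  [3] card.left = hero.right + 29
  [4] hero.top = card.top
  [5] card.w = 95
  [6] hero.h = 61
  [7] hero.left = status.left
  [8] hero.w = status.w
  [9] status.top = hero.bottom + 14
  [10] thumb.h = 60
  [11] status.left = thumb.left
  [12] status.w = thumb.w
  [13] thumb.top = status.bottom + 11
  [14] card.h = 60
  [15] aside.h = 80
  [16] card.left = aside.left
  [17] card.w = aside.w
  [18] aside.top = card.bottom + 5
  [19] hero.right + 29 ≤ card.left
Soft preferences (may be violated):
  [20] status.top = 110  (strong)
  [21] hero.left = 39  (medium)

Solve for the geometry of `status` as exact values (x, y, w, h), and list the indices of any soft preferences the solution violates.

status = (x=39, y=110, w=108, h=52)
violated soft preferences: none

1. status.x = 39  [hero.left = status.left]
2. status.w = 108  [hero.w = status.w]
3. status.y = 110  [status.top = hero.bottom + 14]
4. status.h = 52  [thumb.top = status.bottom + 11]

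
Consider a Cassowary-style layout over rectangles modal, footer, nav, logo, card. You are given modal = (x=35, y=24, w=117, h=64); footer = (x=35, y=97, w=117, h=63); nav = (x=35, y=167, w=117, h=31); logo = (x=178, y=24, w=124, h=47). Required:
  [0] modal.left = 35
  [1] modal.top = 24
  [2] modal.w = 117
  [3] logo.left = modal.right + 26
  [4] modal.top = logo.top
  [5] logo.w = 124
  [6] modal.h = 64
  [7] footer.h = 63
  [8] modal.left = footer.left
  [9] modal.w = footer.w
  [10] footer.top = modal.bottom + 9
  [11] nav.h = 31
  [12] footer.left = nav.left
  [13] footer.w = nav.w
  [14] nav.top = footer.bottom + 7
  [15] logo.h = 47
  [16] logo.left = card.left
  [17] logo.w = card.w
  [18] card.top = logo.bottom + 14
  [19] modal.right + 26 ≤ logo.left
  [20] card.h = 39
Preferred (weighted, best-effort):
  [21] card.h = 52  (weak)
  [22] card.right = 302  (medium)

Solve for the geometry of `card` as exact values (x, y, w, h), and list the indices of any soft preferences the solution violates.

card = (x=178, y=85, w=124, h=39)
violated soft preferences: 21

1. card.x = 178  [logo.left = card.left]
2. card.w = 124  [logo.w = card.w]
3. card.y = 85  [card.top = logo.bottom + 14]
4. card.h = 39  [card.h = 39]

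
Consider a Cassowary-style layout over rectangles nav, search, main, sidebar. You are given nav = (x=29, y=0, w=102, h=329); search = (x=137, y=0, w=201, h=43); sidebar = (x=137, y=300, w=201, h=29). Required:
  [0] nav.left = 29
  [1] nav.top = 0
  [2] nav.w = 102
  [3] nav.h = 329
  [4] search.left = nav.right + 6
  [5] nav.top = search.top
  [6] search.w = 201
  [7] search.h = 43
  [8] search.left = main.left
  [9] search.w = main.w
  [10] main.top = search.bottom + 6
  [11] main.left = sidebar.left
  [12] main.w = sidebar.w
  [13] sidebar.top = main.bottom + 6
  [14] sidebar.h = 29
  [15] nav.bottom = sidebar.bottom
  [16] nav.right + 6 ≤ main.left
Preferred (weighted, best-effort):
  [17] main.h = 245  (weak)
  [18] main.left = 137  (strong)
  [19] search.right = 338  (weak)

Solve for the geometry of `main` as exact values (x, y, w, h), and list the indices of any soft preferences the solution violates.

main = (x=137, y=49, w=201, h=245)
violated soft preferences: none

1. main.x = 137  [search.left = main.left]
2. main.w = 201  [search.w = main.w]
3. main.y = 49  [main.top = search.bottom + 6]
4. main.h = 245  [sidebar.top = main.bottom + 6]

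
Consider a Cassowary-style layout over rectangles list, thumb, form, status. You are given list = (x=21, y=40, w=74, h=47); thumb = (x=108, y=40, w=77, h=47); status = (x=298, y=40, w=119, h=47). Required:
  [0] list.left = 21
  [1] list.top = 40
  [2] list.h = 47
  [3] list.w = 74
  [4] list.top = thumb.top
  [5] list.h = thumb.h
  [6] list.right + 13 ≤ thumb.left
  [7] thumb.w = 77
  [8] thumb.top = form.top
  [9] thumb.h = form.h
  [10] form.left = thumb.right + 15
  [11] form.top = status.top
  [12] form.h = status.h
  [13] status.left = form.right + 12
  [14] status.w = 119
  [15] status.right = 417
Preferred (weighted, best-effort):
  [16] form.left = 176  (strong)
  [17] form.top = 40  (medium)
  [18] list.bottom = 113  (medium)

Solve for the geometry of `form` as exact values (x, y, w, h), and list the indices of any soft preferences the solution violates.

form = (x=200, y=40, w=86, h=47)
violated soft preferences: 16, 18

1. form.y = 40  [thumb.top = form.top]
2. form.h = 47  [thumb.h = form.h]
3. form.x = 200  [form.left = thumb.right + 15]
4. form.w = 86  [status.left = form.right + 12]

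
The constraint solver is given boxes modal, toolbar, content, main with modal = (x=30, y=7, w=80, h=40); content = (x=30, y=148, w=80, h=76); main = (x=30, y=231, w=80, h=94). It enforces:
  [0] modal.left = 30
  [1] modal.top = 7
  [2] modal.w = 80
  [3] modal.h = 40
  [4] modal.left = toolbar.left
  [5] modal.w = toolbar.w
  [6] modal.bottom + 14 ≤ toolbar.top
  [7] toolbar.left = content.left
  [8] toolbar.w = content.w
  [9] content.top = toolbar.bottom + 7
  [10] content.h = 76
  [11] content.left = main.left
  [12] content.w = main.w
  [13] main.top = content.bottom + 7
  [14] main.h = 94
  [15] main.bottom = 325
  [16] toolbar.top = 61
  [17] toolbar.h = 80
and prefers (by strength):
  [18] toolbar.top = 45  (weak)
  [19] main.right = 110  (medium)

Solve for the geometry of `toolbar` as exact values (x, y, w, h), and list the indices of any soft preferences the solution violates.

1. toolbar.x = 30  [modal.left = toolbar.left]
2. toolbar.w = 80  [modal.w = toolbar.w]
3. toolbar.y = 61  [toolbar.top = 61]
4. toolbar.h = 80  [toolbar.h = 80]

toolbar = (x=30, y=61, w=80, h=80)
violated soft preferences: 18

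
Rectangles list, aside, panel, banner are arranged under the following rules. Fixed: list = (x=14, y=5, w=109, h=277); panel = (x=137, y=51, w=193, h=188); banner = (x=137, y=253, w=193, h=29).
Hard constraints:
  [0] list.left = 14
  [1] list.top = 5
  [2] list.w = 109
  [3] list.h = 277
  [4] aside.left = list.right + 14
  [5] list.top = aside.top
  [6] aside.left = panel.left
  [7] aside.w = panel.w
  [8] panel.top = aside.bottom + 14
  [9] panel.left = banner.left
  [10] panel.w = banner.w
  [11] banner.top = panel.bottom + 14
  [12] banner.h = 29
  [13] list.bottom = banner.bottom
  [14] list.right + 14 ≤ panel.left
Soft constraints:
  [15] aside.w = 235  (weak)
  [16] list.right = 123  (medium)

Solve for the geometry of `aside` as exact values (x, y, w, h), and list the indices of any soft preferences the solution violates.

1. aside.x = 137  [aside.left = list.right + 14]
2. aside.y = 5  [list.top = aside.top]
3. aside.w = 193  [aside.w = panel.w]
4. aside.h = 32  [panel.top = aside.bottom + 14]

aside = (x=137, y=5, w=193, h=32)
violated soft preferences: 15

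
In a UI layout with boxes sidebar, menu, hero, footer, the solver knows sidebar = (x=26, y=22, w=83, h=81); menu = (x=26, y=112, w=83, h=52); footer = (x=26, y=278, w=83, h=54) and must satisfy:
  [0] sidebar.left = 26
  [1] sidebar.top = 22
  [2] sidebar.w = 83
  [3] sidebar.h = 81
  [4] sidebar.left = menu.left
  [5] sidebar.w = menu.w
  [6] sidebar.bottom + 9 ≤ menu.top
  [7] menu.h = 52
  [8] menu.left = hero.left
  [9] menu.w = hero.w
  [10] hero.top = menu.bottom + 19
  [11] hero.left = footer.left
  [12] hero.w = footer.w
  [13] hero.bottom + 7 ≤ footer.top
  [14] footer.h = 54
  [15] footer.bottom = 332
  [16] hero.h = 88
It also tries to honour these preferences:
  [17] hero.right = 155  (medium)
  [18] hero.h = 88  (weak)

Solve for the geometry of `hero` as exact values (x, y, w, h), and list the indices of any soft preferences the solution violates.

hero = (x=26, y=183, w=83, h=88)
violated soft preferences: 17

1. hero.x = 26  [menu.left = hero.left]
2. hero.w = 83  [menu.w = hero.w]
3. hero.y = 183  [hero.top = menu.bottom + 19]
4. hero.h = 88  [hero.h = 88]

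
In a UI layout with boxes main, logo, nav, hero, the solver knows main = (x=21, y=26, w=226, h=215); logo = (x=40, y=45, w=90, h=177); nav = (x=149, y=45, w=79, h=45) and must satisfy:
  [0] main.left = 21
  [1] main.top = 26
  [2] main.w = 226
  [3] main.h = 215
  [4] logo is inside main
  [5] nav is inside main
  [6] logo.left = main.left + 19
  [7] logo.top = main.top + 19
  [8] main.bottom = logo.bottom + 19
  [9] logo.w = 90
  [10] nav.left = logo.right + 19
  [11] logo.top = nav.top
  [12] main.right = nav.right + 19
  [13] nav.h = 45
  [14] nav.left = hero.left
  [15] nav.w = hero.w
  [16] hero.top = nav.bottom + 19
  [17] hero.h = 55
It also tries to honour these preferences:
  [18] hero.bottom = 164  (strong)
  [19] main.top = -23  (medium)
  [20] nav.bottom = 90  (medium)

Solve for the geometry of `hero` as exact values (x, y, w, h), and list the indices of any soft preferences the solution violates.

1. hero.x = 149  [nav.left = hero.left]
2. hero.w = 79  [nav.w = hero.w]
3. hero.y = 109  [hero.top = nav.bottom + 19]
4. hero.h = 55  [hero.h = 55]

hero = (x=149, y=109, w=79, h=55)
violated soft preferences: 19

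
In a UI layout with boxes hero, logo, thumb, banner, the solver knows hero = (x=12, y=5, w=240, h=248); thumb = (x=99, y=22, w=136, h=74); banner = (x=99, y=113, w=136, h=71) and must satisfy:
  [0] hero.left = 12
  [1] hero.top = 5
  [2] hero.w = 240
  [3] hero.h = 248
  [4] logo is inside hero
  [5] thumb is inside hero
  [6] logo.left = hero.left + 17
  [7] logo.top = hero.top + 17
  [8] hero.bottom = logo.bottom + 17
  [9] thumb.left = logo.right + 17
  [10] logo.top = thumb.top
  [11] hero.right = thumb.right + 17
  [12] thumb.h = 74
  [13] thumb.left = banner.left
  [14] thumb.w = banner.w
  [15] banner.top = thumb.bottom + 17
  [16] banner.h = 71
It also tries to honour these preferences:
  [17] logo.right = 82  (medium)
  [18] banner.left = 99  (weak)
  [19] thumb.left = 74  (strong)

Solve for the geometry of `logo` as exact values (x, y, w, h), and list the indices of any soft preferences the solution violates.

1. logo.x = 29  [logo.left = hero.left + 17]
2. logo.y = 22  [logo.top = hero.top + 17]
3. logo.h = 214  [hero.bottom = logo.bottom + 17]
4. logo.w = 53  [thumb.left = logo.right + 17]

logo = (x=29, y=22, w=53, h=214)
violated soft preferences: 19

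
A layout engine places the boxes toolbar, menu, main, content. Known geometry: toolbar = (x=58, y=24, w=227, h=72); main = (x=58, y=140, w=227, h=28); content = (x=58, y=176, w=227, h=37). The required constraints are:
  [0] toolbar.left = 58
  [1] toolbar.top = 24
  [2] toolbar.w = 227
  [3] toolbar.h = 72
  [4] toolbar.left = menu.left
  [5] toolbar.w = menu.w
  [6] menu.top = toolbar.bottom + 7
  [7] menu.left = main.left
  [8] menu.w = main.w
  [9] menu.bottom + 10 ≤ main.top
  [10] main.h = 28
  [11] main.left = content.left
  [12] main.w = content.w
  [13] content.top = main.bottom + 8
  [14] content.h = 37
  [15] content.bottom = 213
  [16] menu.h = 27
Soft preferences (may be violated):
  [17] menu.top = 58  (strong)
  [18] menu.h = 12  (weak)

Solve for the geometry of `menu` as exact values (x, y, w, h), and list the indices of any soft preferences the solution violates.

menu = (x=58, y=103, w=227, h=27)
violated soft preferences: 17, 18

1. menu.x = 58  [toolbar.left = menu.left]
2. menu.w = 227  [toolbar.w = menu.w]
3. menu.y = 103  [menu.top = toolbar.bottom + 7]
4. menu.h = 27  [menu.h = 27]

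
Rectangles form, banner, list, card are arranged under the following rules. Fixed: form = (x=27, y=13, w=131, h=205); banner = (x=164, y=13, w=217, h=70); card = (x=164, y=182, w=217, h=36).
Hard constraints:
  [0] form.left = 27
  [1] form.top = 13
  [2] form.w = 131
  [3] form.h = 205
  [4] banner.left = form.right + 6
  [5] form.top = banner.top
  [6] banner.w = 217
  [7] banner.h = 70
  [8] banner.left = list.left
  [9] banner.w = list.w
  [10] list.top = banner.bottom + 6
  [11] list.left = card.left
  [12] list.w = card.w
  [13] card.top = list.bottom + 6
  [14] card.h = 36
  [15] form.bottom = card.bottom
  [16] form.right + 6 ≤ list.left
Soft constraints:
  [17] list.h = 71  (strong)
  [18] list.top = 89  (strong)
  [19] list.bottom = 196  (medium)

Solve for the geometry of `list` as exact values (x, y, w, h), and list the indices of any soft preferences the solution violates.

list = (x=164, y=89, w=217, h=87)
violated soft preferences: 17, 19

1. list.x = 164  [banner.left = list.left]
2. list.w = 217  [banner.w = list.w]
3. list.y = 89  [list.top = banner.bottom + 6]
4. list.h = 87  [card.top = list.bottom + 6]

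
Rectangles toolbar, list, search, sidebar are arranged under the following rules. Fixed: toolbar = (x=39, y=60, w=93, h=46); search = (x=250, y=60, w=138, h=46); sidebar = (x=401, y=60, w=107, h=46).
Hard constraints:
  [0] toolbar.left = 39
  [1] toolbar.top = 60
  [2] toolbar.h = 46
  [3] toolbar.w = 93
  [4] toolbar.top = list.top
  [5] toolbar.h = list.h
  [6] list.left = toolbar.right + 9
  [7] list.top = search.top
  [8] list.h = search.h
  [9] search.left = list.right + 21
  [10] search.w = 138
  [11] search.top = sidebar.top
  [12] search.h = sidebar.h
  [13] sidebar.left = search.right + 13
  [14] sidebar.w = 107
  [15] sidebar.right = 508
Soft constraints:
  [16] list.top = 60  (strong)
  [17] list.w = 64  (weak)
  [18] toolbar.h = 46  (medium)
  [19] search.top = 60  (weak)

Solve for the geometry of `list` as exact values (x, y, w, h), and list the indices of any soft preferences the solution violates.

1. list.y = 60  [toolbar.top = list.top]
2. list.h = 46  [toolbar.h = list.h]
3. list.x = 141  [list.left = toolbar.right + 9]
4. list.w = 88  [search.left = list.right + 21]

list = (x=141, y=60, w=88, h=46)
violated soft preferences: 17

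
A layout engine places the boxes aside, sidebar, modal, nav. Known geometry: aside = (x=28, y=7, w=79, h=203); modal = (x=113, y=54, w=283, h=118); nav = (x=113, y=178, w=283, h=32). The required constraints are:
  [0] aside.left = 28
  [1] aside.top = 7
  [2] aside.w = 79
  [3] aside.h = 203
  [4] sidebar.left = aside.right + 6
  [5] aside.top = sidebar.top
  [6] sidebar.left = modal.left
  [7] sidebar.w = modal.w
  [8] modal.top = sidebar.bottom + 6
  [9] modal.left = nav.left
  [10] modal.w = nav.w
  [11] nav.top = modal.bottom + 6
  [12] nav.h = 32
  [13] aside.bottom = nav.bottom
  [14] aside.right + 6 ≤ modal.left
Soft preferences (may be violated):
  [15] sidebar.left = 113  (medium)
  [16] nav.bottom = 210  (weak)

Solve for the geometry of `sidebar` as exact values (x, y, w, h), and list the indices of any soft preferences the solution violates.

1. sidebar.x = 113  [sidebar.left = aside.right + 6]
2. sidebar.y = 7  [aside.top = sidebar.top]
3. sidebar.w = 283  [sidebar.w = modal.w]
4. sidebar.h = 41  [modal.top = sidebar.bottom + 6]

sidebar = (x=113, y=7, w=283, h=41)
violated soft preferences: none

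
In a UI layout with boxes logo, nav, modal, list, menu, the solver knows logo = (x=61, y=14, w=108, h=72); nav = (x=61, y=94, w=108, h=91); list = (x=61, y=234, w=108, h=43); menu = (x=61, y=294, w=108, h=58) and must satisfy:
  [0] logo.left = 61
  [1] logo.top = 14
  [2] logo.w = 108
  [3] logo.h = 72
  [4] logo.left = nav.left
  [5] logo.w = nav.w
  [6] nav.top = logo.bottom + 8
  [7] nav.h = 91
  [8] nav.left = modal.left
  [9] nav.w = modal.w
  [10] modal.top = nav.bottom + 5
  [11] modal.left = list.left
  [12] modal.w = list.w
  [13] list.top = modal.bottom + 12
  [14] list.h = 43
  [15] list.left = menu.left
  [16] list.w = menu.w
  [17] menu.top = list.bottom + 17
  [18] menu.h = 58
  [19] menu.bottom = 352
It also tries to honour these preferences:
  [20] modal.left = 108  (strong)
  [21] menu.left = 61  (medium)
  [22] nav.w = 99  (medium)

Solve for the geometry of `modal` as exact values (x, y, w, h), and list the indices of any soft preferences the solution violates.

1. modal.x = 61  [nav.left = modal.left]
2. modal.w = 108  [nav.w = modal.w]
3. modal.y = 190  [modal.top = nav.bottom + 5]
4. modal.h = 32  [list.top = modal.bottom + 12]

modal = (x=61, y=190, w=108, h=32)
violated soft preferences: 20, 22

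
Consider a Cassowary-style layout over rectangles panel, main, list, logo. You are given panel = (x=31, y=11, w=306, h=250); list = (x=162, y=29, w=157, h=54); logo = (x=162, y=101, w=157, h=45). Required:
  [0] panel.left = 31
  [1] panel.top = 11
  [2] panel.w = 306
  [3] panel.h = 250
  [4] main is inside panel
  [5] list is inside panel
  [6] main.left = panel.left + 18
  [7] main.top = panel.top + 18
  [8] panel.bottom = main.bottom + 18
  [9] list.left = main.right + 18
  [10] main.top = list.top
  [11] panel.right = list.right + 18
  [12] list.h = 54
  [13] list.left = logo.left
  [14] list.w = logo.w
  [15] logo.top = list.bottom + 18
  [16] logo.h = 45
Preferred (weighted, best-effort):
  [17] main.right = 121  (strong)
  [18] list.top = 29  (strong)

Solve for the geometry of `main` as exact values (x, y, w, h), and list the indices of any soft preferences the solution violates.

main = (x=49, y=29, w=95, h=214)
violated soft preferences: 17

1. main.x = 49  [main.left = panel.left + 18]
2. main.y = 29  [main.top = panel.top + 18]
3. main.h = 214  [panel.bottom = main.bottom + 18]
4. main.w = 95  [list.left = main.right + 18]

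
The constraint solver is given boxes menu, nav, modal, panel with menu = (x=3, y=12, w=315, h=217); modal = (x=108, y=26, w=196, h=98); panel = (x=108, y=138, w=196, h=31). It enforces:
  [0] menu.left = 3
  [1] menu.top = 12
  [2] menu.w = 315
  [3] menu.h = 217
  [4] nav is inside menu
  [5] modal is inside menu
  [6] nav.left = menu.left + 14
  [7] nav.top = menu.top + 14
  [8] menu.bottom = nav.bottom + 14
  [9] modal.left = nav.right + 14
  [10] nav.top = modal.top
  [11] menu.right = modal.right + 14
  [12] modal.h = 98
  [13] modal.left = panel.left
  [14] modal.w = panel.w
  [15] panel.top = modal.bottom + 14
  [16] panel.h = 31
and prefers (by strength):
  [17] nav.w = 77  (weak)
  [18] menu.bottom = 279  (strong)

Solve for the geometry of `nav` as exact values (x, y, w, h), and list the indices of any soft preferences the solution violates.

1. nav.x = 17  [nav.left = menu.left + 14]
2. nav.y = 26  [nav.top = menu.top + 14]
3. nav.h = 189  [menu.bottom = nav.bottom + 14]
4. nav.w = 77  [modal.left = nav.right + 14]

nav = (x=17, y=26, w=77, h=189)
violated soft preferences: 18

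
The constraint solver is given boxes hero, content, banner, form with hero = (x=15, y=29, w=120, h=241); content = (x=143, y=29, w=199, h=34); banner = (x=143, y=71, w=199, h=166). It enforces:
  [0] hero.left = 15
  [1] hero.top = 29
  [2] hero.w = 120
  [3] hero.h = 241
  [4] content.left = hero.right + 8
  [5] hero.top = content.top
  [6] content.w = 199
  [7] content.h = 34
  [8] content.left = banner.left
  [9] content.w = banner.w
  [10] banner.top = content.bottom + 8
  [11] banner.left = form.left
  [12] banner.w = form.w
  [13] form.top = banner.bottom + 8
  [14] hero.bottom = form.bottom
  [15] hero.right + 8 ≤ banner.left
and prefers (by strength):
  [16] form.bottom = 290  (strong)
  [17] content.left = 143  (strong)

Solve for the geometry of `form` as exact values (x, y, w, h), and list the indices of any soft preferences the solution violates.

form = (x=143, y=245, w=199, h=25)
violated soft preferences: 16

1. form.x = 143  [banner.left = form.left]
2. form.w = 199  [banner.w = form.w]
3. form.y = 245  [form.top = banner.bottom + 8]
4. form.h = 25  [hero.bottom = form.bottom]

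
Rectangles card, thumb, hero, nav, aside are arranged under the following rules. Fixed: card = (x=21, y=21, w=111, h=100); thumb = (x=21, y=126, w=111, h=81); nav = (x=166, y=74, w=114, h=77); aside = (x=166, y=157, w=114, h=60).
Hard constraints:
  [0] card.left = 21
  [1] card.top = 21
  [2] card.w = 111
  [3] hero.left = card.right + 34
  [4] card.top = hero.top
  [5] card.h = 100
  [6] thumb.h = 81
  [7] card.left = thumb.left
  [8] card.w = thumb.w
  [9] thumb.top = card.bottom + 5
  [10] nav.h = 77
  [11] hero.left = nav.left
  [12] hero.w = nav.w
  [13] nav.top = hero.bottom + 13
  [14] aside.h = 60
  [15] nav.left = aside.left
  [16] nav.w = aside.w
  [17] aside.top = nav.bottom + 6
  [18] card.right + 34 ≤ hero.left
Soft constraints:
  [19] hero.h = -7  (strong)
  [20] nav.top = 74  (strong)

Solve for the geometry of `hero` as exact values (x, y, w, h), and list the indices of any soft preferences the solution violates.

1. hero.x = 166  [hero.left = card.right + 34]
2. hero.y = 21  [card.top = hero.top]
3. hero.w = 114  [hero.w = nav.w]
4. hero.h = 40  [nav.top = hero.bottom + 13]

hero = (x=166, y=21, w=114, h=40)
violated soft preferences: 19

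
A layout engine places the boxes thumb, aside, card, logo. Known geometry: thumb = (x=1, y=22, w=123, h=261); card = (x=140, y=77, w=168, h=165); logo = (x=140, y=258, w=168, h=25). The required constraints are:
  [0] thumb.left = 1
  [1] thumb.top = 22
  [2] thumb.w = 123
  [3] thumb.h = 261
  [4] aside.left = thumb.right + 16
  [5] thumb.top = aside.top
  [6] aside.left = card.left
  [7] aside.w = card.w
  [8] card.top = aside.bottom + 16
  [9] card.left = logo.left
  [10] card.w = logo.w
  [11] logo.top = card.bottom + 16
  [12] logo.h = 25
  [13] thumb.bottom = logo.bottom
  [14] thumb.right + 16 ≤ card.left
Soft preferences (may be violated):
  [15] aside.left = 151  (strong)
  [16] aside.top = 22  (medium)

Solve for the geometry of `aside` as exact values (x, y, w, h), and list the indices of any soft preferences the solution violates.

aside = (x=140, y=22, w=168, h=39)
violated soft preferences: 15

1. aside.x = 140  [aside.left = thumb.right + 16]
2. aside.y = 22  [thumb.top = aside.top]
3. aside.w = 168  [aside.w = card.w]
4. aside.h = 39  [card.top = aside.bottom + 16]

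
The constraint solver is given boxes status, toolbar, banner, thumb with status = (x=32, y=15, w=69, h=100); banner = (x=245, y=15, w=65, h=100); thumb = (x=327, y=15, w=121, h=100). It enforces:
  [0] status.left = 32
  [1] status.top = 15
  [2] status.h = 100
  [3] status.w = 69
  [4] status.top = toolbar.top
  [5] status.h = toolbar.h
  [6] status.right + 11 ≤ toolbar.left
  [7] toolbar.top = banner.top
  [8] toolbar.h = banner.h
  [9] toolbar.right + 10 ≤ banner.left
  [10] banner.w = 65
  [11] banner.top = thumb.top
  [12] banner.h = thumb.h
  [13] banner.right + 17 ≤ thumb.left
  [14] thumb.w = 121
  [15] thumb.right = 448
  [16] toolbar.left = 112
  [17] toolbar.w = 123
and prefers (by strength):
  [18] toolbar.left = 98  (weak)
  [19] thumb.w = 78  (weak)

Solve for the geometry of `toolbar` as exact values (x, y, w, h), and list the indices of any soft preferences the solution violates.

1. toolbar.y = 15  [status.top = toolbar.top]
2. toolbar.h = 100  [status.h = toolbar.h]
3. toolbar.x = 112  [toolbar.left = 112]
4. toolbar.w = 123  [toolbar.w = 123]

toolbar = (x=112, y=15, w=123, h=100)
violated soft preferences: 18, 19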